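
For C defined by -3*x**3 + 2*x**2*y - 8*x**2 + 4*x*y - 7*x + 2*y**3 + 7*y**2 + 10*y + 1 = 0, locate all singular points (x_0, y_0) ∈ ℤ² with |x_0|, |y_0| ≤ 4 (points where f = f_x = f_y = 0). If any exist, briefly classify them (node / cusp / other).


Singular points: {(-1, -1)}; classification: node.

Compute partial derivatives:
  f_x = -9*x**2 + 4*x*y - 16*x + 4*y - 7.
  f_y = 2*x**2 + 4*x + 6*y**2 + 14*y + 10.
Scan x_0 ∈ {−4, ..., 4}. For each x_0, f_y(x_0, y) is a polynomial in y; find its integer roots y ∈ {−4, ..., 4}, then test f_x and f at those candidates.
  x = -4: f_y(-4, y) = 6*y**2 + 14*y + 26; no integer root y with |y| ≤ 4.
  x = -3: f_y(-3, y) = 6*y**2 + 14*y + 16; no integer root y with |y| ≤ 4.
  x = -2: f_y(-2, y) = 6*y**2 + 14*y + 10; no integer root y with |y| ≤ 4.
  x = -1: f_y(-1, y) = 6*y**2 + 14*y + 8; vanishes at y ∈ {-1}. (-1, -1): f_x = 0, f = 0 — SINGULAR.
  x = 0: f_y(0, y) = 6*y**2 + 14*y + 10; no integer root y with |y| ≤ 4.
  x = 1: f_y(1, y) = 6*y**2 + 14*y + 16; no integer root y with |y| ≤ 4.
  x = 2: f_y(2, y) = 6*y**2 + 14*y + 26; no integer root y with |y| ≤ 4.
  x = 3: f_y(3, y) = 6*y**2 + 14*y + 40; no integer root y with |y| ≤ 4.
  x = 4: f_y(4, y) = 6*y**2 + 14*y + 58; no integer root y with |y| ≤ 4.
Only singular point on the grid: (-1, -1).
Classify: substitute x = -1 + u, y = -1 + v and expand: f = -3*u**3 + 2*u**2*v - u**2 + 2*v**3 + v**2.
No constant or linear terms (consistent with a singular point). Quadratic part: -u**2 + v**2. Cubic part: -3*u**3 + 2*u**2*v + 2*v**3.
The quadratic part v**2 - u**2 = (v − u)(v + u) splits into two distinct linear factors, so there are two distinct tangent lines y − -1 = ±(x − -1) — this is a node (ordinary double point).
Classification: node.


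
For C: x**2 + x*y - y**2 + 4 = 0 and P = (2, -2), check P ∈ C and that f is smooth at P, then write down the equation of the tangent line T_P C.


Tangent line at P: 2*x + 6*y + 8 = 0.

Step 1: f(2, -2) = 0, so P lies on C.
Step 2: partial derivatives
  f_x(x, y) = 2*x + y, f_y(x, y) = x - 2*y.
  f_x(P) = 2, f_y(P) = 6 (gradient nonzero, so P is smooth).
Step 3: tangent line at P: 2·(x − 2) + 6·(y − -2) = 0.
Expanding: 2*x + 6*y + 8 = 0.


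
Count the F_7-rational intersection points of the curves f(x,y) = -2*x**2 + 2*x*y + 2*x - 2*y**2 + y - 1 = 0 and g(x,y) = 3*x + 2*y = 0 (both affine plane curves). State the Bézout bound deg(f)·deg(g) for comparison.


Common zeros: ∅; count = 0; Bézout bound = 2.

deg(f) = 2, deg(g) = 1, so Bézout bound = 2.
Scan x ∈ F_7. For each x, list the y ∈ F_7 with f(x, y) ≡ 0 and those with g(x, y) ≡ 0 (mod 7); the common zeros in that column are the intersection.
  x = 0: f ≡ 0 at y ∈ {2}; g ≡ 0 at y ∈ {0}; common: ∅.
  x = 1: f ≡ 0 at y ∈ {1, 4}; g ≡ 0 at y ∈ {2}; common: ∅.
  x = 2: f ≡ 0 at y ∈ ∅; g ≡ 0 at y ∈ {4}; common: ∅.
  x = 3: f ≡ 0 at y ∈ {2, 5}; g ≡ 0 at y ∈ {6}; common: ∅.
  x = 4: f ≡ 0 at y ∈ {4}; g ≡ 0 at y ∈ {1}; common: ∅.
  x = 5: f ≡ 0 at y ∈ ∅; g ≡ 0 at y ∈ {3}; common: ∅.
  x = 6: f ≡ 0 at y ∈ ∅; g ≡ 0 at y ∈ {5}; common: ∅.
Collecting: common zeros = ∅, so the count is 0.
Comparison with the Bézout bound: 0 ≤ 2 = deg(f)·deg(g), as expected for curves with no common component (the affine F_7-count falls short of the bound because intersections may lie at infinity, over extension fields, or carry multiplicity).


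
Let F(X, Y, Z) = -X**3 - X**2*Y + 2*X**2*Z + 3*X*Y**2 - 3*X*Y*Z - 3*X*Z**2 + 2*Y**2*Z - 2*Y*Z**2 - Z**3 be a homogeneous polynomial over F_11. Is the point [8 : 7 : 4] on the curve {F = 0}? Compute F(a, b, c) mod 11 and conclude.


F(8,7,4) ≡ 7 (mod 11); P is NOT on the curve.

Evaluate F(8, 7, 4) term-by-term (mod 11).
  -X**3 ↦ -1·512·1·1 = -512
  -X**2*Y ↦ -1·64·7·1 = -448
  2*X**2*Z ↦ 2·64·1·4 = 512
  3*X*Y**2 ↦ 3·8·49·1 = 1176
  -3*X*Y*Z ↦ -3·8·7·4 = -672
  -3*X*Z**2 ↦ -3·8·1·16 = -384
  2*Y**2*Z ↦ 2·1·49·4 = 392
  -2*Y*Z**2 ↦ -2·1·7·16 = -224
  -Z**3 ↦ -1·1·1·64 = -64
Sum: F(8, 7, 4) = (-512) + (-448) + (512) + (1176) + (-672) + (-384) + (392) + (-224) + (-64) = -224.
Reducing mod 11: -224 ≡ 7 (mod 11).
Since F(a, b, c) ≡ 7 ≠ 0 (mod 11), P does NOT lie on the curve.


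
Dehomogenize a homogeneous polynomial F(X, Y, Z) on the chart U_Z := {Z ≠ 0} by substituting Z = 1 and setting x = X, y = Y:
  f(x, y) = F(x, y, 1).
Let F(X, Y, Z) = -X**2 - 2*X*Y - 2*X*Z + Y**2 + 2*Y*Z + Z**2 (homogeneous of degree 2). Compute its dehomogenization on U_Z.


f(x, y) = -x**2 - 2*x*y - 2*x + y**2 + 2*y + 1

On U_Z we set Z = 1. Each monomial c·X^i·Y^j·Z^k in F becomes c·x^i·y^j·1^k = c·x^i·y^j.
Substituting Z = 1: F(X, Y, 1) = -x**2 - 2*x*y - 2*x + y**2 + 2*y + 1.
Note: deg(f) ≤ deg(F) = 2; strict inequality happens when F is divisible by Z (lost terms).


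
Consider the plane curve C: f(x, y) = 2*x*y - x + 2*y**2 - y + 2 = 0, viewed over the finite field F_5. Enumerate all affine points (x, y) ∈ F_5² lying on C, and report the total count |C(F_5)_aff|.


Affine F_5-points: {(0, 4), (2, 0), (2, 1), (4, 2)}; count = 4.

For each of the 25 pairs (x, y) ∈ F_5², evaluate f(x, y) mod 5. Record the zeros.
  x = 0: [0↦2, 1↦3, 2↦3, 3↦2, 4↦0]  zeros at y ∈ {4}
  x = 1: [0↦1, 1↦4, 2↦1, 3↦2, 4↦2]  zeros at y ∈ ∅
  x = 2: [0↦0, 1↦0, 2↦4, 3↦2, 4↦4]  zeros at y ∈ {0, 1}
  x = 3: [0↦4, 1↦1, 2↦2, 3↦2, 4↦1]  zeros at y ∈ ∅
  x = 4: [0↦3, 1↦2, 2↦0, 3↦2, 4↦3]  zeros at y ∈ {2}
Collecting zeros: affine points = {(0, 4), (2, 0), (2, 1), (4, 2)}.
Total count |C(F_5)_aff| = 4.


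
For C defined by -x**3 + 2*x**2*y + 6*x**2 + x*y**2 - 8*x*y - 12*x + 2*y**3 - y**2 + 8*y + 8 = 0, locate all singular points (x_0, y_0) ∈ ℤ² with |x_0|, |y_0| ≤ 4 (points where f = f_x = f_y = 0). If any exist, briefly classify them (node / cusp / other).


Singular points: {(2, 0)}; classification: cusp.

Compute partial derivatives:
  f_x = -3*x**2 + 4*x*y + 12*x + y**2 - 8*y - 12.
  f_y = 2*x**2 + 2*x*y - 8*x + 6*y**2 - 2*y + 8.
Scan x_0 ∈ {−4, ..., 4}. For each x_0, f_y(x_0, y) is a polynomial in y; find its integer roots y ∈ {−4, ..., 4}, then test f_x and f at those candidates.
  x = -4: f_y(-4, y) = 6*y**2 - 10*y + 72; no integer root y with |y| ≤ 4.
  x = -3: f_y(-3, y) = 6*y**2 - 8*y + 50; no integer root y with |y| ≤ 4.
  x = -2: f_y(-2, y) = 6*y**2 - 6*y + 32; no integer root y with |y| ≤ 4.
  x = -1: f_y(-1, y) = 6*y**2 - 4*y + 18; no integer root y with |y| ≤ 4.
  x = 0: f_y(0, y) = 6*y**2 - 2*y + 8; no integer root y with |y| ≤ 4.
  x = 1: f_y(1, y) = 6*y**2 + 2; no integer root y with |y| ≤ 4.
  x = 2: f_y(2, y) = 6*y**2 + 2*y; vanishes at y ∈ {0}. (2, 0): f_x = 0, f = 0 — SINGULAR.
  x = 3: f_y(3, y) = 6*y**2 + 4*y + 2; no integer root y with |y| ≤ 4.
  x = 4: f_y(4, y) = 6*y**2 + 6*y + 8; no integer root y with |y| ≤ 4.
Only singular point on the grid: (2, 0).
Classify: substitute x = 2 + u, y = 0 + v and expand: f = -u**3 + 2*u**2*v + u*v**2 + 2*v**3 + v**2.
No constant or linear terms (consistent with a singular point). Quadratic part: v**2. Cubic part: -u**3 + 2*u**2*v + u*v**2 + 2*v**3.
The quadratic part v**2 is a perfect square, so there is a single (double) tangent line v = 0, i.e. y = 0. Restricting the cubic part to that line (v = 0) leaves -u**3 ≠ 0, so f is not divisible by v and the branch is v² ≈ u**3 to lowest order — this is a cusp.
Classification: cusp.


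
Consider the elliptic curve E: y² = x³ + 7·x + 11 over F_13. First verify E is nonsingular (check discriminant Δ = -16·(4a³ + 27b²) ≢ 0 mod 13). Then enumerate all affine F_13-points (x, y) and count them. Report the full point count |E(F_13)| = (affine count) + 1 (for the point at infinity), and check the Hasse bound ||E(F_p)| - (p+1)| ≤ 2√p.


Affine points = {(4, 5), (4, 8), (6, 3), (6, 10), (7, 0), (9, 6), (9, 7), (12, 4), (12, 9)}; affine count = 9; |E(F_13)| = 10.

Discriminant check: Δ ∝ 4a³ + 27b² = 4·7³ + 27·11² = 4·343 + 27·121 ≡ 11 (mod 13). Nonzero ⇒ E is nonsingular.
For each x ∈ F_13, compute rhs = x³ + 7·x + 11 mod 13, then count y ∈ F_13 with y² ≡ rhs.
  x = 0: rhs = 11, matching y values: none (0 points).
  x = 1: rhs = 6, matching y values: none (0 points).
  x = 2: rhs = 7, matching y values: none (0 points).
  x = 3: rhs = 7, matching y values: none (0 points).
  x = 4: rhs = 12, matching y values: 5, 8 (2 points).
  x = 5: rhs = 2, matching y values: none (0 points).
  x = 6: rhs = 9, matching y values: 3, 10 (2 points).
  x = 7: rhs = 0, matching y values: 0 (1 points).
  x = 8: rhs = 7, matching y values: none (0 points).
  x = 9: rhs = 10, matching y values: 6, 7 (2 points).
  x = 10: rhs = 2, matching y values: none (0 points).
  x = 11: rhs = 2, matching y values: none (0 points).
  x = 12: rhs = 3, matching y values: 4, 9 (2 points).
Total affine count: 9.
Full point count |E(F_13)| = 9 + 1 = 10.
Hasse bound: |10 − (13+1)| = |-4| = 4 ≤ 2√13 ≈ 7.2111 ✓.


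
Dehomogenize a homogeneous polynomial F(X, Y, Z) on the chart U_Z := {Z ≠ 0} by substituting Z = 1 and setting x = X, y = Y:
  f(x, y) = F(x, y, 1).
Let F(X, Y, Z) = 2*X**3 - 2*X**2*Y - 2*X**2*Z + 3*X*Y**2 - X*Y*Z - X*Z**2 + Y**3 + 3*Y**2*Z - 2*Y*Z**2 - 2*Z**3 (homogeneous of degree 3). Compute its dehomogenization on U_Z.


f(x, y) = 2*x**3 - 2*x**2*y - 2*x**2 + 3*x*y**2 - x*y - x + y**3 + 3*y**2 - 2*y - 2

On U_Z we set Z = 1. Each monomial c·X^i·Y^j·Z^k in F becomes c·x^i·y^j·1^k = c·x^i·y^j.
Substituting Z = 1: F(X, Y, 1) = 2*x**3 - 2*x**2*y - 2*x**2 + 3*x*y**2 - x*y - x + y**3 + 3*y**2 - 2*y - 2.
Note: deg(f) ≤ deg(F) = 3; strict inequality happens when F is divisible by Z (lost terms).


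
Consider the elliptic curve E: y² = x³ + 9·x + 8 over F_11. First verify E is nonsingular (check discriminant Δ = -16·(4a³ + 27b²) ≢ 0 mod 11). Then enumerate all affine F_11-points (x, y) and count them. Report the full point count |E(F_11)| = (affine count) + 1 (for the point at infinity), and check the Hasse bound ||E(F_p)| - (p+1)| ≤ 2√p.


Affine points = {(2, 1), (2, 10), (4, 3), (4, 8), (6, 5), (6, 6), (8, 3), (8, 8), (9, 2), (9, 9), (10, 3), (10, 8)}; affine count = 12; |E(F_11)| = 13.

Discriminant check: Δ ∝ 4a³ + 27b² = 4·9³ + 27·8² = 4·729 + 27·64 ≡ 2 (mod 11). Nonzero ⇒ E is nonsingular.
For each x ∈ F_11, compute rhs = x³ + 9·x + 8 mod 11, then count y ∈ F_11 with y² ≡ rhs.
  x = 0: rhs = 8, matching y values: none (0 points).
  x = 1: rhs = 7, matching y values: none (0 points).
  x = 2: rhs = 1, matching y values: 1, 10 (2 points).
  x = 3: rhs = 7, matching y values: none (0 points).
  x = 4: rhs = 9, matching y values: 3, 8 (2 points).
  x = 5: rhs = 2, matching y values: none (0 points).
  x = 6: rhs = 3, matching y values: 5, 6 (2 points).
  x = 7: rhs = 7, matching y values: none (0 points).
  x = 8: rhs = 9, matching y values: 3, 8 (2 points).
  x = 9: rhs = 4, matching y values: 2, 9 (2 points).
  x = 10: rhs = 9, matching y values: 3, 8 (2 points).
Total affine count: 12.
Full point count |E(F_11)| = 12 + 1 = 13.
Hasse bound: |13 − (11+1)| = |1| = 1 ≤ 2√11 ≈ 6.6332 ✓.


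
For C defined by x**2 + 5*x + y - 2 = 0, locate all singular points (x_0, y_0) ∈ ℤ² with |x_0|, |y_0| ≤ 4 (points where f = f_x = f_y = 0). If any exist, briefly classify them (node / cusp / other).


No singular points in the scanned grid; C is smooth there.

Compute partial derivatives:
  f_x = 2*x + 5.
  f_y = 1.
f_y = 1 is a nonzero constant, so f_y never vanishes: no point (x, y) can satisfy f = f_x = f_y = 0. In particular no (x, y) ∈ {−4, ..., 4}² is singular; the curve is smooth.


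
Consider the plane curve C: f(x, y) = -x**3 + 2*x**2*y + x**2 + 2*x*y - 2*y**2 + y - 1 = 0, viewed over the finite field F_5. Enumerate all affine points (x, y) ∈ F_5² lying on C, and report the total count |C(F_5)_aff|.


Affine F_5-points: {(2, 0), (2, 4), (4, 1), (4, 2)}; count = 4.

For each of the 25 pairs (x, y) ∈ F_5², evaluate f(x, y) mod 5. Record the zeros.
  x = 0: [0↦4, 1↦3, 2↦3, 3↦4, 4↦1]  zeros at y ∈ ∅
  x = 1: [0↦4, 1↦2, 2↦1, 3↦1, 4↦2]  zeros at y ∈ ∅
  x = 2: [0↦0, 1↦1, 2↦3, 3↦1, 4↦0]  zeros at y ∈ {0, 4}
  x = 3: [0↦1, 1↦4, 2↦3, 3↦3, 4↦4]  zeros at y ∈ ∅
  x = 4: [0↦1, 1↦0, 2↦0, 3↦1, 4↦3]  zeros at y ∈ {1, 2}
Collecting zeros: affine points = {(2, 0), (2, 4), (4, 1), (4, 2)}.
Total count |C(F_5)_aff| = 4.


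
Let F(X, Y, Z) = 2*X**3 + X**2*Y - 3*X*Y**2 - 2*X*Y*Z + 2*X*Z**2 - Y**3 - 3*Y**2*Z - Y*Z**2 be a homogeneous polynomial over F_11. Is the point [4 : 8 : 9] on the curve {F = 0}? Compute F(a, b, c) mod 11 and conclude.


F(4,8,9) ≡ 5 (mod 11); P is NOT on the curve.

Evaluate F(4, 8, 9) term-by-term (mod 11).
  2*X**3 ↦ 2·64·1·1 = 128
  X**2*Y ↦ 1·16·8·1 = 128
  -3*X*Y**2 ↦ -3·4·64·1 = -768
  -2*X*Y*Z ↦ -2·4·8·9 = -576
  2*X*Z**2 ↦ 2·4·1·81 = 648
  -Y**3 ↦ -1·1·512·1 = -512
  -3*Y**2*Z ↦ -3·1·64·9 = -1728
  -Y*Z**2 ↦ -1·1·8·81 = -648
Sum: F(4, 8, 9) = (128) + (128) + (-768) + (-576) + (648) + (-512) + (-1728) + (-648) = -3328.
Reducing mod 11: -3328 ≡ 5 (mod 11).
Since F(a, b, c) ≡ 5 ≠ 0 (mod 11), P does NOT lie on the curve.


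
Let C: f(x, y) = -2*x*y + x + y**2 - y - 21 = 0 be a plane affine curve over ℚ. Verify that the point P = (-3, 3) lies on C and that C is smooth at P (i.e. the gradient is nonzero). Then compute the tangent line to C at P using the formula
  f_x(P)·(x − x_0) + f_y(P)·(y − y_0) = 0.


Tangent line at P: -5*x + 11*y - 48 = 0.

Step 1: f(-3, 3) = 0, so P lies on C.
Step 2: partial derivatives
  f_x(x, y) = 1 - 2*y, f_y(x, y) = -2*x + 2*y - 1.
  f_x(P) = -5, f_y(P) = 11 (gradient nonzero, so P is smooth).
Step 3: tangent line at P: -5·(x − -3) + 11·(y − 3) = 0.
Expanding: -5*x + 11*y - 48 = 0.


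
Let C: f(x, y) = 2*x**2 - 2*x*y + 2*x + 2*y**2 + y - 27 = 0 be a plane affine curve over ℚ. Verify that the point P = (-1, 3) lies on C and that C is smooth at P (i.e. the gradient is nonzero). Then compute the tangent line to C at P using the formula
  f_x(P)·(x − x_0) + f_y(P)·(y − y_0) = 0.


Tangent line at P: -8*x + 15*y - 53 = 0.

Step 1: f(-1, 3) = 0, so P lies on C.
Step 2: partial derivatives
  f_x(x, y) = 4*x - 2*y + 2, f_y(x, y) = -2*x + 4*y + 1.
  f_x(P) = -8, f_y(P) = 15 (gradient nonzero, so P is smooth).
Step 3: tangent line at P: -8·(x − -1) + 15·(y − 3) = 0.
Expanding: -8*x + 15*y - 53 = 0.


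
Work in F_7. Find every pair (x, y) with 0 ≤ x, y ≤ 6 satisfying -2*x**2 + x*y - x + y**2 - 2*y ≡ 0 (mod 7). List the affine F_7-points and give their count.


Affine F_7-points: {(0, 0), (0, 2), (3, 0), (3, 6), (4, 2), (4, 3)}; count = 6.

For each of the 49 pairs (x, y) ∈ F_7², evaluate f(x, y) mod 7. Record the zeros.
  x = 0: [0↦0, 1↦6, 2↦0, 3↦3, 4↦1, 5↦1, 6↦3]  zeros at y ∈ {0, 2}
  x = 1: [0↦4, 1↦4, 2↦6, 3↦3, 4↦2, 5↦3, 6↦6]  zeros at y ∈ ∅
  x = 2: [0↦4, 1↦5, 2↦1, 3↦6, 4↦6, 5↦1, 6↦5]  zeros at y ∈ ∅
  x = 3: [0↦0, 1↦2, 2↦6, 3↦5, 4↦6, 5↦2, 6↦0]  zeros at y ∈ {0, 6}
  x = 4: [0↦6, 1↦2, 2↦0, 3↦0, 4↦2, 5↦6, 6↦5]  zeros at y ∈ {2, 3}
  x = 5: [0↦1, 1↦5, 2↦4, 3↦5, 4↦1, 5↦6, 6↦6]  zeros at y ∈ ∅
  x = 6: [0↦6, 1↦4, 2↦4, 3↦6, 4↦3, 5↦2, 6↦3]  zeros at y ∈ ∅
Collecting zeros: affine points = {(0, 0), (0, 2), (3, 0), (3, 6), (4, 2), (4, 3)}.
Total count |C(F_7)_aff| = 6.


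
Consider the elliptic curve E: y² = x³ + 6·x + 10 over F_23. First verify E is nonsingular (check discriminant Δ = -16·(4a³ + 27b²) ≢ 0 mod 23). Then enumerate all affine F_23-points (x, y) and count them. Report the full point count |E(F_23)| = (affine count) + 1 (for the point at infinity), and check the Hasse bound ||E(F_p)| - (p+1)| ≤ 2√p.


Affine points = {(3, 3), (3, 20), (4, 11), (4, 12), (5, 2), (5, 21), (6, 3), (6, 20), (7, 2), (7, 21), (8, 8), (8, 15), (10, 9), (10, 14), (11, 2), (11, 21), (12, 4), (12, 19), (13, 10), (13, 13), (14, 3), (14, 20), (15, 5), (15, 18), (16, 4), (16, 19), (18, 4), (18, 19), (21, 6), (21, 17), (22, 7), (22, 16)}; affine count = 32; |E(F_23)| = 33.

Discriminant check: Δ ∝ 4a³ + 27b² = 4·6³ + 27·10² = 4·216 + 27·100 ≡ 22 (mod 23). Nonzero ⇒ E is nonsingular.
For each x ∈ F_23, compute rhs = x³ + 6·x + 10 mod 23, then count y ∈ F_23 with y² ≡ rhs.
  x = 0: rhs = 10, matching y values: none (0 points).
  x = 1: rhs = 17, matching y values: none (0 points).
  x = 2: rhs = 7, matching y values: none (0 points).
  x = 3: rhs = 9, matching y values: 3, 20 (2 points).
  x = 4: rhs = 6, matching y values: 11, 12 (2 points).
  x = 5: rhs = 4, matching y values: 2, 21 (2 points).
  x = 6: rhs = 9, matching y values: 3, 20 (2 points).
  x = 7: rhs = 4, matching y values: 2, 21 (2 points).
  x = 8: rhs = 18, matching y values: 8, 15 (2 points).
  x = 9: rhs = 11, matching y values: none (0 points).
  x = 10: rhs = 12, matching y values: 9, 14 (2 points).
  x = 11: rhs = 4, matching y values: 2, 21 (2 points).
  x = 12: rhs = 16, matching y values: 4, 19 (2 points).
  x = 13: rhs = 8, matching y values: 10, 13 (2 points).
  x = 14: rhs = 9, matching y values: 3, 20 (2 points).
  x = 15: rhs = 2, matching y values: 5, 18 (2 points).
  x = 16: rhs = 16, matching y values: 4, 19 (2 points).
  x = 17: rhs = 11, matching y values: none (0 points).
  x = 18: rhs = 16, matching y values: 4, 19 (2 points).
  x = 19: rhs = 14, matching y values: none (0 points).
  x = 20: rhs = 11, matching y values: none (0 points).
  x = 21: rhs = 13, matching y values: 6, 17 (2 points).
  x = 22: rhs = 3, matching y values: 7, 16 (2 points).
Total affine count: 32.
Full point count |E(F_23)| = 32 + 1 = 33.
Hasse bound: |33 − (23+1)| = |9| = 9 ≤ 2√23 ≈ 9.5917 ✓.


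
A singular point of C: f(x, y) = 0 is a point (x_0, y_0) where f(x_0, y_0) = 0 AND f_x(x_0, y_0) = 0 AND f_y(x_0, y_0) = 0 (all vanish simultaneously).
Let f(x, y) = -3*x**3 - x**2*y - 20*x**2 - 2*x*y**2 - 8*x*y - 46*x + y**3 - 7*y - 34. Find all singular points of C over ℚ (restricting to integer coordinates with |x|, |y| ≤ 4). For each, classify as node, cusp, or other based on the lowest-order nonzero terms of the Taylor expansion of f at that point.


Singular points: {(-2, -1)}; classification: node.

Compute partial derivatives:
  f_x = -9*x**2 - 2*x*y - 40*x - 2*y**2 - 8*y - 46.
  f_y = -x**2 - 4*x*y - 8*x + 3*y**2 - 7.
Scan x_0 ∈ {−4, ..., 4}. For each x_0, f_y(x_0, y) is a polynomial in y; find its integer roots y ∈ {−4, ..., 4}, then test f_x and f at those candidates.
  x = -4: f_y(-4, y) = 3*y**2 + 16*y + 9; no integer root y with |y| ≤ 4.
  x = -3: f_y(-3, y) = 3*y**2 + 12*y + 8; no integer root y with |y| ≤ 4.
  x = -2: f_y(-2, y) = 3*y**2 + 8*y + 5; vanishes at y ∈ {-1}. (-2, -1): f_x = 0, f = 0 — SINGULAR.
  x = -1: f_y(-1, y) = 3*y**2 + 4*y; vanishes at y ∈ {0}. (-1, 0): f_x = -15 ≠ 0.
  x = 0: f_y(0, y) = 3*y**2 - 7; no integer root y with |y| ≤ 4.
  x = 1: f_y(1, y) = 3*y**2 - 4*y - 16; no integer root y with |y| ≤ 4.
  x = 2: f_y(2, y) = 3*y**2 - 8*y - 27; no integer root y with |y| ≤ 4.
  x = 3: f_y(3, y) = 3*y**2 - 12*y - 40; no integer root y with |y| ≤ 4.
  x = 4: f_y(4, y) = 3*y**2 - 16*y - 55; no integer root y with |y| ≤ 4.
Only singular point on the grid: (-2, -1).
Classify: substitute x = -2 + u, y = -1 + v and expand: f = -3*u**3 - u**2*v - u**2 - 2*u*v**2 + v**3 + v**2.
No constant or linear terms (consistent with a singular point). Quadratic part: -u**2 + v**2. Cubic part: -3*u**3 - u**2*v - 2*u*v**2 + v**3.
The quadratic part v**2 - u**2 = (v − u)(v + u) splits into two distinct linear factors, so there are two distinct tangent lines y − -1 = ±(x − -2) — this is a node (ordinary double point).
Classification: node.


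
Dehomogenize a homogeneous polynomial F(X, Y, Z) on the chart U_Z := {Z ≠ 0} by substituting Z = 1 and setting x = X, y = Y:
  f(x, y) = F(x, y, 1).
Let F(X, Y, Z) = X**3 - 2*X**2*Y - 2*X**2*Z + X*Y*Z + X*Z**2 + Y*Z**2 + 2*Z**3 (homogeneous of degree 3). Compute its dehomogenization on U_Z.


f(x, y) = x**3 - 2*x**2*y - 2*x**2 + x*y + x + y + 2

On U_Z we set Z = 1. Each monomial c·X^i·Y^j·Z^k in F becomes c·x^i·y^j·1^k = c·x^i·y^j.
Substituting Z = 1: F(X, Y, 1) = x**3 - 2*x**2*y - 2*x**2 + x*y + x + y + 2.
Note: deg(f) ≤ deg(F) = 3; strict inequality happens when F is divisible by Z (lost terms).


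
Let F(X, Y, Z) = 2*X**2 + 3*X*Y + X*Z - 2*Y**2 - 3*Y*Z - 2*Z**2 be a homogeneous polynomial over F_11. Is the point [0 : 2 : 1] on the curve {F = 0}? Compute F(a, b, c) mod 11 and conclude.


F(0,2,1) ≡ 6 (mod 11); P is NOT on the curve.

Evaluate F(0, 2, 1) term-by-term (mod 11).
  2*X**2 ↦ 2·0·1·1 = 0
  3*X*Y ↦ 3·0·2·1 = 0
  X*Z ↦ 1·0·1·1 = 0
  -2*Y**2 ↦ -2·1·4·1 = -8
  -3*Y*Z ↦ -3·1·2·1 = -6
  -2*Z**2 ↦ -2·1·1·1 = -2
Sum: F(0, 2, 1) = (0) + (0) + (0) + (-8) + (-6) + (-2) = -16.
Reducing mod 11: -16 ≡ 6 (mod 11).
Since F(a, b, c) ≡ 6 ≠ 0 (mod 11), P does NOT lie on the curve.


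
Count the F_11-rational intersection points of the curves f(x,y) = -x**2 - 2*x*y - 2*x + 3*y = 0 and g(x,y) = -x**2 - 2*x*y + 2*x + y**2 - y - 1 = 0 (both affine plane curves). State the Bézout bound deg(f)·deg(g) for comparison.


Common zeros: {(1, 3)}; count = 1; Bézout bound = 4.

deg(f) = 2, deg(g) = 2, so Bézout bound = 4.
Scan x ∈ F_11. For each x, list the y ∈ F_11 with f(x, y) ≡ 0 and those with g(x, y) ≡ 0 (mod 11); the common zeros in that column are the intersection.
  x = 0: f ≡ 0 at y ∈ {0}; g ≡ 0 at y ∈ {4, 8}; common: ∅.
  x = 1: f ≡ 0 at y ∈ {3}; g ≡ 0 at y ∈ {0, 3}; common: {3}.
  x = 2: f ≡ 0 at y ∈ {3}; g ≡ 0 at y ∈ ∅; common: ∅.
  x = 3: f ≡ 0 at y ∈ {6}; g ≡ 0 at y ∈ ∅; common: ∅.
  x = 4: f ≡ 0 at y ∈ {4}; g ≡ 0 at y ∈ ∅; common: ∅.
  x = 5: f ≡ 0 at y ∈ {6}; g ≡ 0 at y ∈ {4, 7}; common: ∅.
  x = 6: f ≡ 0 at y ∈ {2}; g ≡ 0 at y ∈ {3, 10}; common: ∅.
  x = 7: f ≡ 0 at y ∈ ∅; g ≡ 0 at y ∈ ∅; common: ∅.
  x = 8: f ≡ 0 at y ∈ {4}; g ≡ 0 at y ∈ {8, 9}; common: ∅.
  x = 9: f ≡ 0 at y ∈ {0}; g ≡ 0 at y ∈ {9, 10}; common: ∅.
  x = 10: f ≡ 0 at y ∈ {2}; g ≡ 0 at y ∈ ∅; common: ∅.
Collecting: common zeros = {(1, 3)}, so the count is 1.
Comparison with the Bézout bound: 1 ≤ 4 = deg(f)·deg(g), as expected for curves with no common component (the affine F_11-count falls short of the bound because intersections may lie at infinity, over extension fields, or carry multiplicity).


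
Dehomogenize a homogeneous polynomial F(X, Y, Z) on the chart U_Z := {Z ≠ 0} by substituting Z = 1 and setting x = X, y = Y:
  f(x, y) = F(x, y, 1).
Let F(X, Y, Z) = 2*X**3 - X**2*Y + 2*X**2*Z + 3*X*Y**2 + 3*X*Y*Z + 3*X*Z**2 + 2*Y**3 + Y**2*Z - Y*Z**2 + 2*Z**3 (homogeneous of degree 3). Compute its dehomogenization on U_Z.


f(x, y) = 2*x**3 - x**2*y + 2*x**2 + 3*x*y**2 + 3*x*y + 3*x + 2*y**3 + y**2 - y + 2

On U_Z we set Z = 1. Each monomial c·X^i·Y^j·Z^k in F becomes c·x^i·y^j·1^k = c·x^i·y^j.
Substituting Z = 1: F(X, Y, 1) = 2*x**3 - x**2*y + 2*x**2 + 3*x*y**2 + 3*x*y + 3*x + 2*y**3 + y**2 - y + 2.
Note: deg(f) ≤ deg(F) = 3; strict inequality happens when F is divisible by Z (lost terms).


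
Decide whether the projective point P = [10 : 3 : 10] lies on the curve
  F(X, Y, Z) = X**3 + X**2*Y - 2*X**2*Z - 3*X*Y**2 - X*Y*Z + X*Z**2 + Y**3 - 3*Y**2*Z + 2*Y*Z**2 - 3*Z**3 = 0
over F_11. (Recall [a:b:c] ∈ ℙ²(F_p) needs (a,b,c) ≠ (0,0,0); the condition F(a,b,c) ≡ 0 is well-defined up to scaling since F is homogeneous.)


F(10,3,10) ≡ 2 (mod 11); P is NOT on the curve.

Evaluate F(10, 3, 10) term-by-term (mod 11).
  X**3 ↦ 1·1000·1·1 = 1000
  X**2*Y ↦ 1·100·3·1 = 300
  -2*X**2*Z ↦ -2·100·1·10 = -2000
  -3*X*Y**2 ↦ -3·10·9·1 = -270
  -X*Y*Z ↦ -1·10·3·10 = -300
  X*Z**2 ↦ 1·10·1·100 = 1000
  Y**3 ↦ 1·1·27·1 = 27
  -3*Y**2*Z ↦ -3·1·9·10 = -270
  2*Y*Z**2 ↦ 2·1·3·100 = 600
  -3*Z**3 ↦ -3·1·1·1000 = -3000
Sum: F(10, 3, 10) = (1000) + (300) + (-2000) + (-270) + (-300) + (1000) + (27) + (-270) + (600) + (-3000) = -2913.
Reducing mod 11: -2913 ≡ 2 (mod 11).
Since F(a, b, c) ≡ 2 ≠ 0 (mod 11), P does NOT lie on the curve.


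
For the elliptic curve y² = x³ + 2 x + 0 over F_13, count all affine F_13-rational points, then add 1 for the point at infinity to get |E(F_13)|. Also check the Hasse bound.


Affine points = {(0, 0), (1, 4), (1, 9), (2, 5), (2, 8), (11, 1), (11, 12), (12, 6), (12, 7)}; affine count = 9; |E(F_13)| = 10.

Discriminant check: Δ ∝ 4a³ + 27b² = 4·2³ + 27·0² = 4·8 + 27·0 ≡ 6 (mod 13). Nonzero ⇒ E is nonsingular.
For each x ∈ F_13, compute rhs = x³ + 2·x + 0 mod 13, then count y ∈ F_13 with y² ≡ rhs.
  x = 0: rhs = 0, matching y values: 0 (1 points).
  x = 1: rhs = 3, matching y values: 4, 9 (2 points).
  x = 2: rhs = 12, matching y values: 5, 8 (2 points).
  x = 3: rhs = 7, matching y values: none (0 points).
  x = 4: rhs = 7, matching y values: none (0 points).
  x = 5: rhs = 5, matching y values: none (0 points).
  x = 6: rhs = 7, matching y values: none (0 points).
  x = 7: rhs = 6, matching y values: none (0 points).
  x = 8: rhs = 8, matching y values: none (0 points).
  x = 9: rhs = 6, matching y values: none (0 points).
  x = 10: rhs = 6, matching y values: none (0 points).
  x = 11: rhs = 1, matching y values: 1, 12 (2 points).
  x = 12: rhs = 10, matching y values: 6, 7 (2 points).
Total affine count: 9.
Full point count |E(F_13)| = 9 + 1 = 10.
Hasse bound: |10 − (13+1)| = |-4| = 4 ≤ 2√13 ≈ 7.2111 ✓.


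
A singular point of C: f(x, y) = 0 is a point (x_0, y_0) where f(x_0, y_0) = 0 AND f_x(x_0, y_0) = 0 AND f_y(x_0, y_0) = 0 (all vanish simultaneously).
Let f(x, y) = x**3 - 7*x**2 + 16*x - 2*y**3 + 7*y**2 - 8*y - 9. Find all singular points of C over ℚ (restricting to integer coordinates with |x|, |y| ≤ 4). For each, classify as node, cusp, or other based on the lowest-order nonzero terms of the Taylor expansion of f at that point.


Singular points: {(2, 1)}; classification: node.

Compute partial derivatives:
  f_x = 3*x**2 - 14*x + 16.
  f_y = -6*y**2 + 14*y - 8.
Scan x_0 ∈ {−4, ..., 4}. For each x_0, f_y(x_0, y) is a polynomial in y; find its integer roots y ∈ {−4, ..., 4}, then test f_x and f at those candidates.
  x = -4: f_y(-4, y) = -6*y**2 + 14*y - 8; vanishes at y ∈ {1}. (-4, 1): f_x = 120 ≠ 0.
  x = -3: f_y(-3, y) = -6*y**2 + 14*y - 8; vanishes at y ∈ {1}. (-3, 1): f_x = 85 ≠ 0.
  x = -2: f_y(-2, y) = -6*y**2 + 14*y - 8; vanishes at y ∈ {1}. (-2, 1): f_x = 56 ≠ 0.
  x = -1: f_y(-1, y) = -6*y**2 + 14*y - 8; vanishes at y ∈ {1}. (-1, 1): f_x = 33 ≠ 0.
  x = 0: f_y(0, y) = -6*y**2 + 14*y - 8; vanishes at y ∈ {1}. (0, 1): f_x = 16 ≠ 0.
  x = 1: f_y(1, y) = -6*y**2 + 14*y - 8; vanishes at y ∈ {1}. (1, 1): f_x = 5 ≠ 0.
  x = 2: f_y(2, y) = -6*y**2 + 14*y - 8; vanishes at y ∈ {1}. (2, 1): f_x = 0, f = 0 — SINGULAR.
  x = 3: f_y(3, y) = -6*y**2 + 14*y - 8; vanishes at y ∈ {1}. (3, 1): f_x = 1 ≠ 0.
  x = 4: f_y(4, y) = -6*y**2 + 14*y - 8; vanishes at y ∈ {1}. (4, 1): f_x = 8 ≠ 0.
Only singular point on the grid: (2, 1).
Classify: substitute x = 2 + u, y = 1 + v and expand: f = u**3 - u**2 - 2*v**3 + v**2.
No constant or linear terms (consistent with a singular point). Quadratic part: -u**2 + v**2. Cubic part: u**3 - 2*v**3.
The quadratic part v**2 - u**2 = (v − u)(v + u) splits into two distinct linear factors, so there are two distinct tangent lines y − 1 = ±(x − 2) — this is a node (ordinary double point).
Classification: node.


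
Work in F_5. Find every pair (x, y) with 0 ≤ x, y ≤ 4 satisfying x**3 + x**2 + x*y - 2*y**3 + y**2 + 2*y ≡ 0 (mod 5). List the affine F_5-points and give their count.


Affine F_5-points: {(0, 0), (2, 1), (3, 1), (4, 0), (4, 1), (4, 2)}; count = 6.

For each of the 25 pairs (x, y) ∈ F_5², evaluate f(x, y) mod 5. Record the zeros.
  x = 0: [0↦0, 1↦1, 2↦2, 3↦1, 4↦1]  zeros at y ∈ {0}
  x = 1: [0↦2, 1↦4, 2↦1, 3↦1, 4↦2]  zeros at y ∈ ∅
  x = 2: [0↦2, 1↦0, 2↦3, 3↦4, 4↦1]  zeros at y ∈ {1}
  x = 3: [0↦1, 1↦0, 2↦4, 3↦1, 4↦4]  zeros at y ∈ {1}
  x = 4: [0↦0, 1↦0, 2↦0, 3↦3, 4↦2]  zeros at y ∈ {0, 1, 2}
Collecting zeros: affine points = {(0, 0), (2, 1), (3, 1), (4, 0), (4, 1), (4, 2)}.
Total count |C(F_5)_aff| = 6.


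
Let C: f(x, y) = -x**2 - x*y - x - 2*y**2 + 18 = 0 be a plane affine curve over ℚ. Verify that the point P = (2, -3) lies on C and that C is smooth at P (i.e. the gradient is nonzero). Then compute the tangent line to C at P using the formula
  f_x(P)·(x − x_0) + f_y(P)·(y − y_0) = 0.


Tangent line at P: -2*x + 10*y + 34 = 0.

Step 1: f(2, -3) = 0, so P lies on C.
Step 2: partial derivatives
  f_x(x, y) = -2*x - y - 1, f_y(x, y) = -x - 4*y.
  f_x(P) = -2, f_y(P) = 10 (gradient nonzero, so P is smooth).
Step 3: tangent line at P: -2·(x − 2) + 10·(y − -3) = 0.
Expanding: -2*x + 10*y + 34 = 0.


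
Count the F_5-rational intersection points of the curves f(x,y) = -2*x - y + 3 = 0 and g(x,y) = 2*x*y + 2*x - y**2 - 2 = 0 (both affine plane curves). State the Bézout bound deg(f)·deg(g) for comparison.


Common zeros: ∅; count = 0; Bézout bound = 2.

deg(f) = 1, deg(g) = 2, so Bézout bound = 2.
Scan x ∈ F_5. For each x, list the y ∈ F_5 with f(x, y) ≡ 0 and those with g(x, y) ≡ 0 (mod 5); the common zeros in that column are the intersection.
  x = 0: f ≡ 0 at y ∈ {3}; g ≡ 0 at y ∈ ∅; common: ∅.
  x = 1: f ≡ 0 at y ∈ {1}; g ≡ 0 at y ∈ {0, 2}; common: ∅.
  x = 2: f ≡ 0 at y ∈ {4}; g ≡ 0 at y ∈ {1, 3}; common: ∅.
  x = 3: f ≡ 0 at y ∈ {2}; g ≡ 0 at y ∈ ∅; common: ∅.
  x = 4: f ≡ 0 at y ∈ {0}; g ≡ 0 at y ∈ ∅; common: ∅.
Collecting: common zeros = ∅, so the count is 0.
Comparison with the Bézout bound: 0 ≤ 2 = deg(f)·deg(g), as expected for curves with no common component (the affine F_5-count falls short of the bound because intersections may lie at infinity, over extension fields, or carry multiplicity).


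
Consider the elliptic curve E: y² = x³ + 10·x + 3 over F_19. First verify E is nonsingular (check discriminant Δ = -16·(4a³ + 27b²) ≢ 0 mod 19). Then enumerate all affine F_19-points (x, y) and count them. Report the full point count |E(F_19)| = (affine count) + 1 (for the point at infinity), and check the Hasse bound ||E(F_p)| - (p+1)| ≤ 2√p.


Affine points = {(5, 8), (5, 11), (7, 6), (7, 13), (8, 5), (8, 14), (9, 9), (9, 10), (10, 1), (10, 18), (11, 0), (18, 7), (18, 12)}; affine count = 13; |E(F_19)| = 14.

Discriminant check: Δ ∝ 4a³ + 27b² = 4·10³ + 27·3² = 4·1000 + 27·9 ≡ 6 (mod 19). Nonzero ⇒ E is nonsingular.
For each x ∈ F_19, compute rhs = x³ + 10·x + 3 mod 19, then count y ∈ F_19 with y² ≡ rhs.
  x = 0: rhs = 3, matching y values: none (0 points).
  x = 1: rhs = 14, matching y values: none (0 points).
  x = 2: rhs = 12, matching y values: none (0 points).
  x = 3: rhs = 3, matching y values: none (0 points).
  x = 4: rhs = 12, matching y values: none (0 points).
  x = 5: rhs = 7, matching y values: 8, 11 (2 points).
  x = 6: rhs = 13, matching y values: none (0 points).
  x = 7: rhs = 17, matching y values: 6, 13 (2 points).
  x = 8: rhs = 6, matching y values: 5, 14 (2 points).
  x = 9: rhs = 5, matching y values: 9, 10 (2 points).
  x = 10: rhs = 1, matching y values: 1, 18 (2 points).
  x = 11: rhs = 0, matching y values: 0 (1 points).
  x = 12: rhs = 8, matching y values: none (0 points).
  x = 13: rhs = 12, matching y values: none (0 points).
  x = 14: rhs = 18, matching y values: none (0 points).
  x = 15: rhs = 13, matching y values: none (0 points).
  x = 16: rhs = 3, matching y values: none (0 points).
  x = 17: rhs = 13, matching y values: none (0 points).
  x = 18: rhs = 11, matching y values: 7, 12 (2 points).
Total affine count: 13.
Full point count |E(F_19)| = 13 + 1 = 14.
Hasse bound: |14 − (19+1)| = |-6| = 6 ≤ 2√19 ≈ 8.7178 ✓.


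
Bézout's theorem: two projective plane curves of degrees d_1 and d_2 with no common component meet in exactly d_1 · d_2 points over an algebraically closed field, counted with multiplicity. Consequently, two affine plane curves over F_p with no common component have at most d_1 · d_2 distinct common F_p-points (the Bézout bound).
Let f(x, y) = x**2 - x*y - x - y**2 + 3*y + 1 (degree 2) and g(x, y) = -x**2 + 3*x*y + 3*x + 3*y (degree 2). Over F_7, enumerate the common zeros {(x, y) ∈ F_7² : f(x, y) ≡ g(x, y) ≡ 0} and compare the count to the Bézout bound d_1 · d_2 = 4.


Common zeros: {(3, 0), (4, 4)}; count = 2; Bézout bound = 4.

deg(f) = 2, deg(g) = 2, so Bézout bound = 4.
Scan x ∈ F_7. For each x, list the y ∈ F_7 with f(x, y) ≡ 0 and those with g(x, y) ≡ 0 (mod 7); the common zeros in that column are the intersection.
  x = 0: f ≡ 0 at y ∈ ∅; g ≡ 0 at y ∈ {0}; common: ∅.
  x = 1: f ≡ 0 at y ∈ {4, 5}; g ≡ 0 at y ∈ {2}; common: ∅.
  x = 2: f ≡ 0 at y ∈ ∅; g ≡ 0 at y ∈ {6}; common: ∅.
  x = 3: f ≡ 0 at y ∈ {0}; g ≡ 0 at y ∈ {0}; common: {0}.
  x = 4: f ≡ 0 at y ∈ {2, 4}; g ≡ 0 at y ∈ {4}; common: {4}.
  x = 5: f ≡ 0 at y ∈ {0, 5}; g ≡ 0 at y ∈ {6}; common: ∅.
  x = 6: f ≡ 0 at y ∈ {2}; g ≡ 0 at y ∈ ∅; common: ∅.
Collecting: common zeros = {(3, 0), (4, 4)}, so the count is 2.
Comparison with the Bézout bound: 2 ≤ 4 = deg(f)·deg(g), as expected for curves with no common component (the affine F_7-count falls short of the bound because intersections may lie at infinity, over extension fields, or carry multiplicity).


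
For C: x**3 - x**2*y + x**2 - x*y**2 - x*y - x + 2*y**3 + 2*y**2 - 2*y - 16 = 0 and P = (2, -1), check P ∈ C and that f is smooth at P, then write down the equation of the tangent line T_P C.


Tangent line at P: 19*x - 2*y - 40 = 0.

Step 1: f(2, -1) = 0, so P lies on C.
Step 2: partial derivatives
  f_x(x, y) = 3*x**2 - 2*x*y + 2*x - y**2 - y - 1, f_y(x, y) = -x**2 - 2*x*y - x + 6*y**2 + 4*y - 2.
  f_x(P) = 19, f_y(P) = -2 (gradient nonzero, so P is smooth).
Step 3: tangent line at P: 19·(x − 2) + -2·(y − -1) = 0.
Expanding: 19*x - 2*y - 40 = 0.


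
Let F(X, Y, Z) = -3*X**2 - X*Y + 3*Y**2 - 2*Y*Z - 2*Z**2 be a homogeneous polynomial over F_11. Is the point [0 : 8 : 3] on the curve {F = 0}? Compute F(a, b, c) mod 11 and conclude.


F(0,8,3) ≡ 5 (mod 11); P is NOT on the curve.

Evaluate F(0, 8, 3) term-by-term (mod 11).
  -3*X**2 ↦ -3·0·1·1 = 0
  -X*Y ↦ -1·0·8·1 = 0
  3*Y**2 ↦ 3·1·64·1 = 192
  -2*Y*Z ↦ -2·1·8·3 = -48
  -2*Z**2 ↦ -2·1·1·9 = -18
Sum: F(0, 8, 3) = (0) + (0) + (192) + (-48) + (-18) = 126.
Reducing mod 11: 126 ≡ 5 (mod 11).
Since F(a, b, c) ≡ 5 ≠ 0 (mod 11), P does NOT lie on the curve.


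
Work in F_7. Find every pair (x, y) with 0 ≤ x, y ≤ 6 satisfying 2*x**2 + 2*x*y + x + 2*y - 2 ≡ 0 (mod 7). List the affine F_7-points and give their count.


Affine F_7-points: {(0, 1), (1, 5), (2, 1), (3, 2), (4, 5), (5, 2)}; count = 6.

For each of the 49 pairs (x, y) ∈ F_7², evaluate f(x, y) mod 7. Record the zeros.
  x = 0: [0↦5, 1↦0, 2↦2, 3↦4, 4↦6, 5↦1, 6↦3]  zeros at y ∈ {1}
  x = 1: [0↦1, 1↦5, 2↦2, 3↦6, 4↦3, 5↦0, 6↦4]  zeros at y ∈ {5}
  x = 2: [0↦1, 1↦0, 2↦6, 3↦5, 4↦4, 5↦3, 6↦2]  zeros at y ∈ {1}
  x = 3: [0↦5, 1↦6, 2↦0, 3↦1, 4↦2, 5↦3, 6↦4]  zeros at y ∈ {2}
  x = 4: [0↦6, 1↦2, 2↦5, 3↦1, 4↦4, 5↦0, 6↦3]  zeros at y ∈ {5}
  x = 5: [0↦4, 1↦2, 2↦0, 3↦5, 4↦3, 5↦1, 6↦6]  zeros at y ∈ {2}
  x = 6: [0↦6, 1↦6, 2↦6, 3↦6, 4↦6, 5↦6, 6↦6]  zeros at y ∈ ∅
Collecting zeros: affine points = {(0, 1), (1, 5), (2, 1), (3, 2), (4, 5), (5, 2)}.
Total count |C(F_7)_aff| = 6.


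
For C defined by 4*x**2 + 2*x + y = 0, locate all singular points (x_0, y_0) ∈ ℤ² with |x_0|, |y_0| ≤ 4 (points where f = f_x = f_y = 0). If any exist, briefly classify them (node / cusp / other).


No singular points in the scanned grid; C is smooth there.

Compute partial derivatives:
  f_x = 8*x + 2.
  f_y = 1.
f_y = 1 is a nonzero constant, so f_y never vanishes: no point (x, y) can satisfy f = f_x = f_y = 0. In particular no (x, y) ∈ {−4, ..., 4}² is singular; the curve is smooth.


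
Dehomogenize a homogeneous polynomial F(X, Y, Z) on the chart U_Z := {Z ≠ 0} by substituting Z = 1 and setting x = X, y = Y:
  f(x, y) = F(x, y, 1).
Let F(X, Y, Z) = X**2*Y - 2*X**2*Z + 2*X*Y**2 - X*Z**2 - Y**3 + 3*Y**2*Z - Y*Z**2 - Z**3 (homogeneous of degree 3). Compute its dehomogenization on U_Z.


f(x, y) = x**2*y - 2*x**2 + 2*x*y**2 - x - y**3 + 3*y**2 - y - 1

On U_Z we set Z = 1. Each monomial c·X^i·Y^j·Z^k in F becomes c·x^i·y^j·1^k = c·x^i·y^j.
Substituting Z = 1: F(X, Y, 1) = x**2*y - 2*x**2 + 2*x*y**2 - x - y**3 + 3*y**2 - y - 1.
Note: deg(f) ≤ deg(F) = 3; strict inequality happens when F is divisible by Z (lost terms).


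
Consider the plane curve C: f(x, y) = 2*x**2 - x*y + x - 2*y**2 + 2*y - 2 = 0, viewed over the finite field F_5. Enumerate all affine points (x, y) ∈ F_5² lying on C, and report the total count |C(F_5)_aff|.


Affine F_5-points: {(1, 1), (1, 2), (2, 2), (2, 3), (4, 1), (4, 3)}; count = 6.

For each of the 25 pairs (x, y) ∈ F_5², evaluate f(x, y) mod 5. Record the zeros.
  x = 0: [0↦3, 1↦3, 2↦4, 3↦1, 4↦4]  zeros at y ∈ ∅
  x = 1: [0↦1, 1↦0, 2↦0, 3↦1, 4↦3]  zeros at y ∈ {1, 2}
  x = 2: [0↦3, 1↦1, 2↦0, 3↦0, 4↦1]  zeros at y ∈ {2, 3}
  x = 3: [0↦4, 1↦1, 2↦4, 3↦3, 4↦3]  zeros at y ∈ ∅
  x = 4: [0↦4, 1↦0, 2↦2, 3↦0, 4↦4]  zeros at y ∈ {1, 3}
Collecting zeros: affine points = {(1, 1), (1, 2), (2, 2), (2, 3), (4, 1), (4, 3)}.
Total count |C(F_5)_aff| = 6.


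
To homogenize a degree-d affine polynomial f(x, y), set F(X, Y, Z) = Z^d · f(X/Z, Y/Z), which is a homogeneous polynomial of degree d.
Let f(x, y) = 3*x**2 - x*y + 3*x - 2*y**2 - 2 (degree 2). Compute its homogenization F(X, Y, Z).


F(X, Y, Z) = 3*X**2 - X*Y + 3*X*Z - 2*Y**2 - 2*Z**2

deg(f) = 2.
Substitute x = X/Z, y = Y/Z into f, then multiply by Z^2.
  monomial 3·x^2·y^0 ↦ 3·X^2·Y^0·Z^0.
  monomial -1·x^1·y^1 ↦ -1·X^1·Y^1·Z^0.
  monomial 3·x^1·y^0 ↦ 3·X^1·Y^0·Z^1.
  monomial -2·x^0·y^2 ↦ -2·X^0·Y^2·Z^0.
  monomial -2·x^0·y^0 ↦ -2·X^0·Y^0·Z^2.
Collecting: F(X, Y, Z) = 3*X**2 - X*Y + 3*X*Z - 2*Y**2 - 2*Z**2.


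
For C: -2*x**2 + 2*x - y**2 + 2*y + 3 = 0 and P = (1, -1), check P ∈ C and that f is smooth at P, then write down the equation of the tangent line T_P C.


Tangent line at P: -2*x + 4*y + 6 = 0.

Step 1: f(1, -1) = 0, so P lies on C.
Step 2: partial derivatives
  f_x(x, y) = 2 - 4*x, f_y(x, y) = 2 - 2*y.
  f_x(P) = -2, f_y(P) = 4 (gradient nonzero, so P is smooth).
Step 3: tangent line at P: -2·(x − 1) + 4·(y − -1) = 0.
Expanding: -2*x + 4*y + 6 = 0.


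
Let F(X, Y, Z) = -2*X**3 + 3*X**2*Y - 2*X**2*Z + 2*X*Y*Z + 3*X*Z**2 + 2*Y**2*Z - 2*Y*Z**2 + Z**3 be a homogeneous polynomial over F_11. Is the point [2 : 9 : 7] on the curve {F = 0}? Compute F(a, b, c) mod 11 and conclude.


F(2,9,7) ≡ 0 (mod 11); P is on the curve.

Evaluate F(2, 9, 7) term-by-term (mod 11).
  -2*X**3 ↦ -2·8·1·1 = -16
  3*X**2*Y ↦ 3·4·9·1 = 108
  -2*X**2*Z ↦ -2·4·1·7 = -56
  2*X*Y*Z ↦ 2·2·9·7 = 252
  3*X*Z**2 ↦ 3·2·1·49 = 294
  2*Y**2*Z ↦ 2·1·81·7 = 1134
  -2*Y*Z**2 ↦ -2·1·9·49 = -882
  Z**3 ↦ 1·1·1·343 = 343
Sum: F(2, 9, 7) = (-16) + (108) + (-56) + (252) + (294) + (1134) + (-882) + (343) = 1177.
Reducing mod 11: 1177 ≡ 0 (mod 11).
Since F(a, b, c) ≡ 0 (mod 11), P lies on the curve.


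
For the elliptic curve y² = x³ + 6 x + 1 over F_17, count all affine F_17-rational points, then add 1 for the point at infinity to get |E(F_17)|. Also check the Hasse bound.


Affine points = {(0, 1), (0, 16), (1, 5), (1, 12), (2, 2), (2, 15), (4, 2), (4, 15), (6, 7), (6, 10), (8, 0), (9, 6), (9, 11), (11, 2), (11, 15), (12, 4), (12, 13), (13, 7), (13, 10), (15, 7), (15, 10)}; affine count = 21; |E(F_17)| = 22.

Discriminant check: Δ ∝ 4a³ + 27b² = 4·6³ + 27·1² = 4·216 + 27·1 ≡ 7 (mod 17). Nonzero ⇒ E is nonsingular.
For each x ∈ F_17, compute rhs = x³ + 6·x + 1 mod 17, then count y ∈ F_17 with y² ≡ rhs.
  x = 0: rhs = 1, matching y values: 1, 16 (2 points).
  x = 1: rhs = 8, matching y values: 5, 12 (2 points).
  x = 2: rhs = 4, matching y values: 2, 15 (2 points).
  x = 3: rhs = 12, matching y values: none (0 points).
  x = 4: rhs = 4, matching y values: 2, 15 (2 points).
  x = 5: rhs = 3, matching y values: none (0 points).
  x = 6: rhs = 15, matching y values: 7, 10 (2 points).
  x = 7: rhs = 12, matching y values: none (0 points).
  x = 8: rhs = 0, matching y values: 0 (1 points).
  x = 9: rhs = 2, matching y values: 6, 11 (2 points).
  x = 10: rhs = 7, matching y values: none (0 points).
  x = 11: rhs = 4, matching y values: 2, 15 (2 points).
  x = 12: rhs = 16, matching y values: 4, 13 (2 points).
  x = 13: rhs = 15, matching y values: 7, 10 (2 points).
  x = 14: rhs = 7, matching y values: none (0 points).
  x = 15: rhs = 15, matching y values: 7, 10 (2 points).
  x = 16: rhs = 11, matching y values: none (0 points).
Total affine count: 21.
Full point count |E(F_17)| = 21 + 1 = 22.
Hasse bound: |22 − (17+1)| = |4| = 4 ≤ 2√17 ≈ 8.2462 ✓.
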